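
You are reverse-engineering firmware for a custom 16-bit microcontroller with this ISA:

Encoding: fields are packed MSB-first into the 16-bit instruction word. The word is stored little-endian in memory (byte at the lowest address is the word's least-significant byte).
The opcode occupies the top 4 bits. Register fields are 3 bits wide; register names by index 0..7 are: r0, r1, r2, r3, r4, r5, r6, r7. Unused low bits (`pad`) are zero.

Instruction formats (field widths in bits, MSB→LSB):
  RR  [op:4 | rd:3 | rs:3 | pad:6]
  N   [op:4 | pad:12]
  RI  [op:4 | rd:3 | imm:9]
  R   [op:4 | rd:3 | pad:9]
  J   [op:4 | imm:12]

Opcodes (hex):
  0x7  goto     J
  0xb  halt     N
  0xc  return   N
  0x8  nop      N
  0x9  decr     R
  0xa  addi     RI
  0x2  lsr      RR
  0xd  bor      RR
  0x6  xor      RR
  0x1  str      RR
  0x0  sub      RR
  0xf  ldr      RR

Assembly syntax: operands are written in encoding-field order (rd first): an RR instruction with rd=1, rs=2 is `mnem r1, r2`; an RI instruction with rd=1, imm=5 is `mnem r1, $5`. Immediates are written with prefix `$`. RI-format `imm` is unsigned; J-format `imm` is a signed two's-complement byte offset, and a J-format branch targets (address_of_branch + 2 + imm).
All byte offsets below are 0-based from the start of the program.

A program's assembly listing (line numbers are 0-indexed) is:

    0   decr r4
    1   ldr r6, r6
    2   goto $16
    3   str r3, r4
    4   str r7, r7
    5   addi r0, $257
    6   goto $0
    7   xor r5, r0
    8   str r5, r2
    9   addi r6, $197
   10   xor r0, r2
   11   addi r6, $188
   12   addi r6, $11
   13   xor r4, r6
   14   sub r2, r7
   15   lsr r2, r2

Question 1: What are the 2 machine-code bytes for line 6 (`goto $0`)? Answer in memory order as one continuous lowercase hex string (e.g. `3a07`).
L6: goto op=0x7:4|imm=0:12 ⇒ 0x7000 ⇒ little 00 70

0070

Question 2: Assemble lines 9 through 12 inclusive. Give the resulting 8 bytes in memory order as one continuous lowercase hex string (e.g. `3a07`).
9. addi fields op=0xa:4|rd=6:3|imm=197:9 → word acc5h → c5 ac
10. xor fields op=0x6:4|rd=0:3|rs=2:3|pad=0:6 → word 6080h → 80 60
11. addi fields op=0xa:4|rd=6:3|imm=188:9 → word acbch → bc ac
12. addi fields op=0xa:4|rd=6:3|imm=11:9 → word ac0bh → 0b ac

c5ac8060bcac0bac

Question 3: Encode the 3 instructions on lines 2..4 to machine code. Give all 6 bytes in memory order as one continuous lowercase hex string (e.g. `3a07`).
2. goto fields op=0x7:4|imm=16:12 → word 7010h → 10 70
3. str fields op=0x1:4|rd=3:3|rs=4:3|pad=0:6 → word 1700h → 00 17
4. str fields op=0x1:4|rd=7:3|rs=7:3|pad=0:6 → word 1fc0h → c0 1f

10700017c01f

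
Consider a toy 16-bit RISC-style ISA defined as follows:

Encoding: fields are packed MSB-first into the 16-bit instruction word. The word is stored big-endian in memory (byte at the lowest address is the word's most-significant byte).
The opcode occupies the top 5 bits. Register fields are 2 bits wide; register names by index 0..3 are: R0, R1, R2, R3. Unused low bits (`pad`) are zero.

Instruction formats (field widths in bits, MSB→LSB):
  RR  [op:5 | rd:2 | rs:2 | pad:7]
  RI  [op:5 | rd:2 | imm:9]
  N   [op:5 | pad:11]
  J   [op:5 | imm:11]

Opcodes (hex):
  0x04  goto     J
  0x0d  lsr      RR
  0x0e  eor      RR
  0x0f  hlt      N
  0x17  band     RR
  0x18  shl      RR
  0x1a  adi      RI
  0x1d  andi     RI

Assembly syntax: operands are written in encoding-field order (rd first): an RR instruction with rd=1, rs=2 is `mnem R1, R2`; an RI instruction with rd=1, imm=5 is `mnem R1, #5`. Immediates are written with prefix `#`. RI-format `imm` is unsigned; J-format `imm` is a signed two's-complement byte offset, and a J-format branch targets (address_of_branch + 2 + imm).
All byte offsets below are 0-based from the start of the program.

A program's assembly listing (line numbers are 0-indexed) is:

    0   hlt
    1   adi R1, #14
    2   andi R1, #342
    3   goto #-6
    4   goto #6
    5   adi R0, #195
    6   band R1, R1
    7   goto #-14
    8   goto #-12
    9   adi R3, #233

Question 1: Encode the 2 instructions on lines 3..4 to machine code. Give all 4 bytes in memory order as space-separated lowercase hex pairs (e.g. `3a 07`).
L3: goto op=0x4:5|imm=-6:11 ⇒ 0x27fa ⇒ big 27 fa
L4: goto op=0x4:5|imm=6:11 ⇒ 0x2006 ⇒ big 20 06

27 fa 20 06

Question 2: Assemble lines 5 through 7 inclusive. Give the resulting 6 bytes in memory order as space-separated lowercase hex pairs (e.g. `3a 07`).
L5: adi op=0x1a:5|rd=0:2|imm=195:9 ⇒ 0xd0c3 ⇒ big d0 c3
L6: band op=0x17:5|rd=1:2|rs=1:2|pad=0:7 ⇒ 0xba80 ⇒ big ba 80
L7: goto op=0x4:5|imm=-14:11 ⇒ 0x27f2 ⇒ big 27 f2

d0 c3 ba 80 27 f2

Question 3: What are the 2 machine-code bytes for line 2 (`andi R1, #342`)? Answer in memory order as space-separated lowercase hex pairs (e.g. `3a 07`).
L2: andi op=0x1d:5|rd=1:2|imm=342:9 ⇒ 0xeb56 ⇒ big eb 56

eb 56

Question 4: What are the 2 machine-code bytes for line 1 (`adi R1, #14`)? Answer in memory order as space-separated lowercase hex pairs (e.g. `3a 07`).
d2 0e

line 1 (adi): pack op=0x1a:5|rd=1:2|imm=14:9 = 0xd20e; big→ d2 0e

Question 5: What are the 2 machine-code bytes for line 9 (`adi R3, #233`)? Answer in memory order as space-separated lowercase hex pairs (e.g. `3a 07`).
d6 e9

9. adi fields op=0x1a:5|rd=3:2|imm=233:9 → word d6e9h → d6 e9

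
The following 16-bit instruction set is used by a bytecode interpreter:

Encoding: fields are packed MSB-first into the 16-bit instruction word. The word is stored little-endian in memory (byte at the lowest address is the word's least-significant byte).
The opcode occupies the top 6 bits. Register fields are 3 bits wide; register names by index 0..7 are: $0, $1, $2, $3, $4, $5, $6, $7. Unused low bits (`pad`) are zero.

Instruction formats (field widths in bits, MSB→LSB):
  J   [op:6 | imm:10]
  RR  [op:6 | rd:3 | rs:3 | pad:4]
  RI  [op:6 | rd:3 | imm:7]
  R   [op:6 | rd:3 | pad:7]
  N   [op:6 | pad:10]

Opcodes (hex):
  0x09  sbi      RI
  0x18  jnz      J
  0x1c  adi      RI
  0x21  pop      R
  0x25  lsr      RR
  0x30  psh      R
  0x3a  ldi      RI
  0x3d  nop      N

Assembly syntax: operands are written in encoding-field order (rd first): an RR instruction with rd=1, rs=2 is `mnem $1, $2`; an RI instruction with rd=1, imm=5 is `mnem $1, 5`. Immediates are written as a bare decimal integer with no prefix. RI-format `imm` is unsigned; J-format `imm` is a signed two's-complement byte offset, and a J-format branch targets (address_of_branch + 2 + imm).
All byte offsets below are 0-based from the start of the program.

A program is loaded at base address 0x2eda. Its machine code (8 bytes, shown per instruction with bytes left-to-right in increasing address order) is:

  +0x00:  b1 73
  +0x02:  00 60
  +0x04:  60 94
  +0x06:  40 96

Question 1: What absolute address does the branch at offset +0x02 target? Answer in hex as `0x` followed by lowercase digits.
0x2ede

@+02  little-endian(00 60) = 0x6000
  op=0x6000>>10=0x18 ⇒ jnz (J)
  [9:0] imm=0 = 0
  target = base 0x2eda + off 0x02 + 2 + imm 0 = 0x2ede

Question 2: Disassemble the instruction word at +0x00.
adi $7, 49

[00] b1 73 → 0x73b1
  op=0x73b1>>10=0x1c ⇒ adi (RI)
  [9:7] rd=7 = $7
  [6:0] imm=49 = 49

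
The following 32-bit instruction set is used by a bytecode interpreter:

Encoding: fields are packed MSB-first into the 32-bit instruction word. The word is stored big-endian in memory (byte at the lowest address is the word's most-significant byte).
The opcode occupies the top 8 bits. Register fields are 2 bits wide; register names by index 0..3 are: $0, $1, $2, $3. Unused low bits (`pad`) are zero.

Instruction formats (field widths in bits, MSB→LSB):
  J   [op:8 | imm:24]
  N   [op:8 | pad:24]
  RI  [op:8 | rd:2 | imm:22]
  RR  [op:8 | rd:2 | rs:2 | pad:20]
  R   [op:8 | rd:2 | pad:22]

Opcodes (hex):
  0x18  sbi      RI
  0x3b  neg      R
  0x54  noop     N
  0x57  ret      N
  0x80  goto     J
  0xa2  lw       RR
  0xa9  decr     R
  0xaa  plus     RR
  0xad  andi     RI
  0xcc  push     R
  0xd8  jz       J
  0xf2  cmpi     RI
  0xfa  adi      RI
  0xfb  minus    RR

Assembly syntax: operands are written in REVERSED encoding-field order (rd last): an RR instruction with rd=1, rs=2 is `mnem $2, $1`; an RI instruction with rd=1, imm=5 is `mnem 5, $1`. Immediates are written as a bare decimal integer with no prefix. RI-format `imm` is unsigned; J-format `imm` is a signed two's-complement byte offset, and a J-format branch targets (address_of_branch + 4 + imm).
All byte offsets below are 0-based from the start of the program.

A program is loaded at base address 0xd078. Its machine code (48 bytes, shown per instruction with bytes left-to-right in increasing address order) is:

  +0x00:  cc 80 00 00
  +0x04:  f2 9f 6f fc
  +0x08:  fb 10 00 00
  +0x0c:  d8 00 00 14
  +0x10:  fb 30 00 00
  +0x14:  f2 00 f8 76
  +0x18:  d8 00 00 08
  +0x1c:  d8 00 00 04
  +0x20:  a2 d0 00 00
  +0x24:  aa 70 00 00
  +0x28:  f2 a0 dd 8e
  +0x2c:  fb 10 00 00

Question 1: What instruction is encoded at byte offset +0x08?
minus $1, $0

off 0x08: read fb 10 00 00 as big → 0xfb100000
  top 8b → 0xfb → minus [RR]
  rd@[23:22]=0x0 ⇒ $0
  rs@[21:20]=0x1 ⇒ $1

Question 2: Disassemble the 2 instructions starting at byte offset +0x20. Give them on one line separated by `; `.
+0x20: a2 d0 00 00 ⇒ word 0xa2d00000 (big)
  opcode bits[31:24]=0xa2: lw/RR
  [23:22] rd=3 = $3
  [21:20] rs=1 = $1
+0x24: aa 70 00 00 ⇒ word 0xaa700000 (big)
  opcode bits[31:24]=0xaa: plus/RR
  [23:22] rd=1 = $1
  [21:20] rs=3 = $3

lw $1, $3; plus $3, $1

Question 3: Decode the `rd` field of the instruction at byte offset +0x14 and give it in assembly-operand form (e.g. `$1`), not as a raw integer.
$0

+0x14: f2 00 f8 76 ⇒ word 0xf200f876 (big)
  op=0xf200f876>>24=0xf2 ⇒ cmpi (RI)
  [23:22] rd=0 = $0
  [21:0] imm=63606 = 63606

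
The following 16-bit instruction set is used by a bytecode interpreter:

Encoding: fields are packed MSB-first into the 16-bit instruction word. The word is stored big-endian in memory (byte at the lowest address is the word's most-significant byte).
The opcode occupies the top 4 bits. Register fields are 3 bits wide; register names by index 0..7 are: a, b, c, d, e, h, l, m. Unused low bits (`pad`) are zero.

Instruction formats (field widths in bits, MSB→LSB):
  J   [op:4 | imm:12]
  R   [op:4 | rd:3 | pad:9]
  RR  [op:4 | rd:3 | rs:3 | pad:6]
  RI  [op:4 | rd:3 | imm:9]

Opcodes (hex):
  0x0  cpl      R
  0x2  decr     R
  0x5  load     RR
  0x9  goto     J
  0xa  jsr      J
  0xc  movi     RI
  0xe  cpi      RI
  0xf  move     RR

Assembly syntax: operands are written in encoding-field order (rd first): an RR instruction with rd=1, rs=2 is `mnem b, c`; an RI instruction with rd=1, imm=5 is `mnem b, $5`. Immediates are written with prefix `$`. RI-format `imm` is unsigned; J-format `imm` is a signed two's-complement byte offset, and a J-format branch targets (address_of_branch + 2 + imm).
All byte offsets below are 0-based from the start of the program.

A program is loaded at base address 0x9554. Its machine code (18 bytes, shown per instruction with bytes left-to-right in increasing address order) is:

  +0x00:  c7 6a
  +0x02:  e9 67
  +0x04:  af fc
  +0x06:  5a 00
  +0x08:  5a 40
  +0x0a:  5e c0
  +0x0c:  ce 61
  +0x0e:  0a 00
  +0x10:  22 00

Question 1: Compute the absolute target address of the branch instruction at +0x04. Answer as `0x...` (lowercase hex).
@+04  big-endian(af fc) = 0xaffc
  top 4b → 0xa → jsr [J]
  imm: (w>>0)&0xfff=0xffc (s12→-4) → $-4
  target = base 0x9554 + off 0x04 + 2 + imm -4 = 0x9556

0x9556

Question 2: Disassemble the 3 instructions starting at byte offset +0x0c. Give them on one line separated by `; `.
movi m, $97; cpl h; decr b

off 0x0c: read ce 61 as big → 0xce61
  opcode bits[15:12]=0xc: movi/RI
  rd: (w>>9)&0x7=0x7 → m
  imm: (w>>0)&0x1ff=0x61 → $97
off 0x0e: read 0a 00 as big → 0x0a00
  opcode bits[15:12]=0x0: cpl/R
  rd: (w>>9)&0x7=0x5 → h
off 0x10: read 22 00 as big → 0x2200
  opcode bits[15:12]=0x2: decr/R
  rd: (w>>9)&0x7=0x1 → b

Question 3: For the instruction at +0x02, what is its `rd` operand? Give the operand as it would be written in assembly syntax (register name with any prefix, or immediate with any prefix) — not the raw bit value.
[02] e9 67 → 0xe967
  op=0xe967>>12=0xe ⇒ cpi (RI)
  rd: (w>>9)&0x7=0x4 → e
  imm: (w>>0)&0x1ff=0x167 → $359

e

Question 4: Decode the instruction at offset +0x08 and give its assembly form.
+0x08: 5a 40 ⇒ word 0x5a40 (big)
  opcode bits[15:12]=0x5: load/RR
  [11:9] rd=5 = h
  [8:6] rs=1 = b

load h, b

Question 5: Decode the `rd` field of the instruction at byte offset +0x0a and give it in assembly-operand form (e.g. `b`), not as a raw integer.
@+0a  big-endian(5e c0) = 0x5ec0
  op=0x5ec0>>12=0x5 ⇒ load (RR)
  rd@[11:9]=0x7 ⇒ m
  rs@[8:6]=0x3 ⇒ d

m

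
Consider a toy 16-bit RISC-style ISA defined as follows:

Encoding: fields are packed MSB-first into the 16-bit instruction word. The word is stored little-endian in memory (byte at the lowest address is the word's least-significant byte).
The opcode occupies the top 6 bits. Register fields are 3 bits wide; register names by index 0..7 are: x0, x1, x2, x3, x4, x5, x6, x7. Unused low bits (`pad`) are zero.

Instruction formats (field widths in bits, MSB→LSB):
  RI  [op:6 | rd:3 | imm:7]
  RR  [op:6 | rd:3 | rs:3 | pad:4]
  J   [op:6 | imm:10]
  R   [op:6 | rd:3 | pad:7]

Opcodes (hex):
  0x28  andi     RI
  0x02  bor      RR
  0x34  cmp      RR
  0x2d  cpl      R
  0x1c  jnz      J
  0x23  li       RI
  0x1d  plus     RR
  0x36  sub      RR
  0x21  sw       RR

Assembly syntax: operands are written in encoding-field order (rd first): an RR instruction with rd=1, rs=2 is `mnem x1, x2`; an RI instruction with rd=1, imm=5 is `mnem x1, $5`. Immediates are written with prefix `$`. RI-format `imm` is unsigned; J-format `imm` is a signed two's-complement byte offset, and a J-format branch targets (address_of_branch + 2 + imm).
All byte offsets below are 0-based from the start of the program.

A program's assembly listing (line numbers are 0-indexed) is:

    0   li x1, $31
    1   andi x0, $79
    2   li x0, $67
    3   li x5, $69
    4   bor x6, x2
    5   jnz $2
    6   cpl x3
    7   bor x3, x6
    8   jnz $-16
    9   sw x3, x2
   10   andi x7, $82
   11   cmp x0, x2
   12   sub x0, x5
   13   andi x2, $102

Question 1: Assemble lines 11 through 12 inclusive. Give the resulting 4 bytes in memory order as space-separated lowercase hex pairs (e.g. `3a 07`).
11. cmp fields op=0x34:6|rd=0:3|rs=2:3|pad=0:4 → word d020h → 20 d0
12. sub fields op=0x36:6|rd=0:3|rs=5:3|pad=0:4 → word d850h → 50 d8

20 d0 50 d8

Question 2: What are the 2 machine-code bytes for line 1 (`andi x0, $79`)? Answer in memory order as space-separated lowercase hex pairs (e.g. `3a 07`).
4f a0

L1: andi op=0x28:6|rd=0:3|imm=79:7 ⇒ 0xa04f ⇒ little 4f a0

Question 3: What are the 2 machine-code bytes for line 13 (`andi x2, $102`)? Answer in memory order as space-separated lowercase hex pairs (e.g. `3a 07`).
66 a1

line 13 (andi): pack op=0x28:6|rd=2:3|imm=102:7 = 0xa166; little→ 66 a1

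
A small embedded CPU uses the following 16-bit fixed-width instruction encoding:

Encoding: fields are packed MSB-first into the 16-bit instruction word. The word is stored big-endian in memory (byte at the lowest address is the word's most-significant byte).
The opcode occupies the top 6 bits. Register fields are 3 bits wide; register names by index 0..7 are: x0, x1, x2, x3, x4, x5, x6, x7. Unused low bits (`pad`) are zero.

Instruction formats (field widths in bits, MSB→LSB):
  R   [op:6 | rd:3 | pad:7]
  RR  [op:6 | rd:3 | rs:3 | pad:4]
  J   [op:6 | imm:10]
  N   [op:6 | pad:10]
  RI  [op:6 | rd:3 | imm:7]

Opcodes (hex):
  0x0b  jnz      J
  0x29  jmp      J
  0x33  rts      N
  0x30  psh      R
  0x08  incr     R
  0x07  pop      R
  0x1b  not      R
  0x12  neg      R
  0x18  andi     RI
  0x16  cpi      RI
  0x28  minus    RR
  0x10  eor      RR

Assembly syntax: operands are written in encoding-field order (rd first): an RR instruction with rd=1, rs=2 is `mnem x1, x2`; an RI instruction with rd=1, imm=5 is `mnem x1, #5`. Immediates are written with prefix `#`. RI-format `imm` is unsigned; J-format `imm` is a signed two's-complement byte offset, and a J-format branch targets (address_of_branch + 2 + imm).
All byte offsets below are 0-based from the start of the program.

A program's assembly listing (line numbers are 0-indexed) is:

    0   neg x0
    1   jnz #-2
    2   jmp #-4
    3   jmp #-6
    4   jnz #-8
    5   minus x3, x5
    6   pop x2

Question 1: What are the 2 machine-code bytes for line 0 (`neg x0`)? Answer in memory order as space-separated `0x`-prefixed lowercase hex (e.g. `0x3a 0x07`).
0x48 0x00

L0: neg op=0x12:6|rd=0:3|pad=0:7 ⇒ 0x4800 ⇒ big 48 00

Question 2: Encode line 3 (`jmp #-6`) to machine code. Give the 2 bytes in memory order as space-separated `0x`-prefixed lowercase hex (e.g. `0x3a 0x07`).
L3: jmp op=0x29:6|imm=-6:10 ⇒ 0xa7fa ⇒ big a7 fa

0xa7 0xfa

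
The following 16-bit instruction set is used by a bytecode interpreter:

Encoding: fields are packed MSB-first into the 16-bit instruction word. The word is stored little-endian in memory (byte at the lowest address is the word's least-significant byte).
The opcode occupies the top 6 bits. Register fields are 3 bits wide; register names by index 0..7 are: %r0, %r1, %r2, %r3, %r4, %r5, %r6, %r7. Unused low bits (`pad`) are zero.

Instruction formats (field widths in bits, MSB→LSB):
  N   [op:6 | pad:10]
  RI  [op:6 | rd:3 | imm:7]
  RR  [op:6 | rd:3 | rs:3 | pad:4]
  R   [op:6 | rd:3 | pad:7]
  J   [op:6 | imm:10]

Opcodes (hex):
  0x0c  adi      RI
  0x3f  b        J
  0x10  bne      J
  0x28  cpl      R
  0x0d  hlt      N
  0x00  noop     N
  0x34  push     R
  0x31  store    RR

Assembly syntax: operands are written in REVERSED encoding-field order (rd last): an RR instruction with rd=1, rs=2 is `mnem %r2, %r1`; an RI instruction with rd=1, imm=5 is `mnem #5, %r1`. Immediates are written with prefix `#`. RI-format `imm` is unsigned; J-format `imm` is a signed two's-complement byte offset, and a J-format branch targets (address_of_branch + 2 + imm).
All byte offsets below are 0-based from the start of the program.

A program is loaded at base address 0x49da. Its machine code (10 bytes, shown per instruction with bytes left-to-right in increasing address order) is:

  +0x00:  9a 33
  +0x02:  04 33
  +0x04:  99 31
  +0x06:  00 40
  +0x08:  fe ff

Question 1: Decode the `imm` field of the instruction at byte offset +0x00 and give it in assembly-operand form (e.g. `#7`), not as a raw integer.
#26

+0x00: 9a 33 ⇒ word 0x339a (little)
  top 6b → 0xc → adi [RI]
  [9:7] rd=7 = %r7
  [6:0] imm=26 = #26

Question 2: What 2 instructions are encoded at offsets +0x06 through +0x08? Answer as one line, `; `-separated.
@+06  little-endian(00 40) = 0x4000
  opcode bits[15:10]=0x10: bne/J
  imm: (w>>0)&0x3ff=0x0 → #0
@+08  little-endian(fe ff) = 0xfffe
  opcode bits[15:10]=0x3f: b/J
  imm: (w>>0)&0x3ff=0x3fe (s10→-2) → #-2

bne #0; b #-2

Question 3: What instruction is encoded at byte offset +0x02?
off 0x02: read 04 33 as little → 0x3304
  top 6b → 0xc → adi [RI]
  [9:7] rd=6 = %r6
  [6:0] imm=4 = #4

adi #4, %r6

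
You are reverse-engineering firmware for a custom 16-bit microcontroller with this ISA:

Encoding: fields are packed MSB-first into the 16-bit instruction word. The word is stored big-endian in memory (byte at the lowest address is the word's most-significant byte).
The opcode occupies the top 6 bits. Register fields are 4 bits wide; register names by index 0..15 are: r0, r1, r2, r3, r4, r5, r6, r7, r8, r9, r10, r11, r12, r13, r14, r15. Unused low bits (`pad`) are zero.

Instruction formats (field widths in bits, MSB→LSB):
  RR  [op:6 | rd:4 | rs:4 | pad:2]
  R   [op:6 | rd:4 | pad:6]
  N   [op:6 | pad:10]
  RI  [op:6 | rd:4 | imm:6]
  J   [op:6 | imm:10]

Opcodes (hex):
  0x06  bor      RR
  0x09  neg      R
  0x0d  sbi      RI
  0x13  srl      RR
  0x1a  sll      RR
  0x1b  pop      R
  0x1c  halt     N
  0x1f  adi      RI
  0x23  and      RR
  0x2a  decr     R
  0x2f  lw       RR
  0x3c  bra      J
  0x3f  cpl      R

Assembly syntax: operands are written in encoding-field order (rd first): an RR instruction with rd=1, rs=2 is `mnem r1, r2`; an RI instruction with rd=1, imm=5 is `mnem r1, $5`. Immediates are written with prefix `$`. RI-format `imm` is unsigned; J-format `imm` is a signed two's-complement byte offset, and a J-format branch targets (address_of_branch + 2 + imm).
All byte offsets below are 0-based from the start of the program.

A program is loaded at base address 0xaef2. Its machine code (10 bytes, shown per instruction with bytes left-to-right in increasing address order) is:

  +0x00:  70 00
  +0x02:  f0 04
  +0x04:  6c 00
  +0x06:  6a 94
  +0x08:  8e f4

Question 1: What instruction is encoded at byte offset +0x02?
[02] f0 04 → 0xf004
  opcode bits[15:10]=0x3c: bra/J
  imm: (w>>0)&0x3ff=0x4 → $4

bra $4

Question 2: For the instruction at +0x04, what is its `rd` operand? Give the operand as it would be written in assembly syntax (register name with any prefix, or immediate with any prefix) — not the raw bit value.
r0

@+04  big-endian(6c 00) = 0x6c00
  op=0x6c00>>10=0x1b ⇒ pop (R)
  rd@[9:6]=0x0 ⇒ r0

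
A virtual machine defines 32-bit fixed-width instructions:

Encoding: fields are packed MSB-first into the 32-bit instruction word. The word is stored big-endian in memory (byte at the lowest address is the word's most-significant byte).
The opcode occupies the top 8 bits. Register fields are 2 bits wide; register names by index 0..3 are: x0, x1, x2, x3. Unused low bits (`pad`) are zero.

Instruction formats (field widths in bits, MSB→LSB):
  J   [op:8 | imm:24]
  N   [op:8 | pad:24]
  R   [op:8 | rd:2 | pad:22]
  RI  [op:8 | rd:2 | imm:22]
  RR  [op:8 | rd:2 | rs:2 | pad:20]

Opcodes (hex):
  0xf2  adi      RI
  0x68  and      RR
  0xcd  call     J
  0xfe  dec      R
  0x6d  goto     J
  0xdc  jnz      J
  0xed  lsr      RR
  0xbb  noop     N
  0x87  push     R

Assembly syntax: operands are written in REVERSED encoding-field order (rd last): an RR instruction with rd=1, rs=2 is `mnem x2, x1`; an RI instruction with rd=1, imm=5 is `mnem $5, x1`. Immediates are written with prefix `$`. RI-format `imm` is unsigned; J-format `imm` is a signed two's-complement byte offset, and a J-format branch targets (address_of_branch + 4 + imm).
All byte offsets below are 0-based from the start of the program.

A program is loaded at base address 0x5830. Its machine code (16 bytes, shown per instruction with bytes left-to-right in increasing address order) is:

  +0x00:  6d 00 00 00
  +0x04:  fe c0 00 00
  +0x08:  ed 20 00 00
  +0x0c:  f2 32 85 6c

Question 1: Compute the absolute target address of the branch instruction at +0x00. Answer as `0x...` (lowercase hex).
[00] 6d 00 00 00 → 0x6d000000
  op=0x6d000000>>24=0x6d ⇒ goto (J)
  imm@[23:0]=0x0 ⇒ $0
  target = base 0x5830 + off 0x00 + 4 + imm 0 = 0x5834

0x5834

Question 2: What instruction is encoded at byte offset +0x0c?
adi $3310956, x0

off 0x0c: read f2 32 85 6c as big → 0xf232856c
  top 8b → 0xf2 → adi [RI]
  rd: (w>>22)&0x3=0x0 → x0
  imm: (w>>0)&0x3fffff=0x32856c → $3310956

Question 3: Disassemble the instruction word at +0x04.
off 0x04: read fe c0 00 00 as big → 0xfec00000
  top 8b → 0xfe → dec [R]
  rd: (w>>22)&0x3=0x3 → x3

dec x3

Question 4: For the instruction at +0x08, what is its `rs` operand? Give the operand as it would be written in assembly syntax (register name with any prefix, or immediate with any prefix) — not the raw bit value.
[08] ed 20 00 00 → 0xed200000
  opcode bits[31:24]=0xed: lsr/RR
  rd: (w>>22)&0x3=0x0 → x0
  rs: (w>>20)&0x3=0x2 → x2

x2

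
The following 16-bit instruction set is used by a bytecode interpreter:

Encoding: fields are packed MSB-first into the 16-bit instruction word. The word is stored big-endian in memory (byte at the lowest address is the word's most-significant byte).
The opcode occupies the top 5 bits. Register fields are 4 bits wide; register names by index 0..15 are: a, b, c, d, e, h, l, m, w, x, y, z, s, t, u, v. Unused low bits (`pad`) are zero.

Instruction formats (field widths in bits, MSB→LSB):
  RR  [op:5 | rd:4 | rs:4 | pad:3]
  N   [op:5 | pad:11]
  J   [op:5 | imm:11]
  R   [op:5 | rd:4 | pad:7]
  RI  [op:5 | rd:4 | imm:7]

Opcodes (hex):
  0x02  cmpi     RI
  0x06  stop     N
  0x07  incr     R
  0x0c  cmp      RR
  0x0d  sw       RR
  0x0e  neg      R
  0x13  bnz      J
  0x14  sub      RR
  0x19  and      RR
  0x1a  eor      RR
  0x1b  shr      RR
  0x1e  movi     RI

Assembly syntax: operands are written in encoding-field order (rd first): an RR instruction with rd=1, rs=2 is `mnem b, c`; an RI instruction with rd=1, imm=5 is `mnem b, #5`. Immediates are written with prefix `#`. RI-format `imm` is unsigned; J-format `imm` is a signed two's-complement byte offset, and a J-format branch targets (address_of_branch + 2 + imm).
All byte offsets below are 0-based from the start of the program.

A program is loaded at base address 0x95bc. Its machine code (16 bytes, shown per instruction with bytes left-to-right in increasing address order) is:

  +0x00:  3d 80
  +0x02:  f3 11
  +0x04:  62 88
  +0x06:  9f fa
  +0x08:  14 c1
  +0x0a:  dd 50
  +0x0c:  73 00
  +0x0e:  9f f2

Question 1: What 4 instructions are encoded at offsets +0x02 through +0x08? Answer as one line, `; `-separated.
movi l, #17; cmp h, b; bnz #-6; cmpi x, #65

[02] f3 11 → 0xf311
  opcode bits[15:11]=0x1e: movi/RI
  rd: (w>>7)&0xf=0x6 → l
  imm: (w>>0)&0x7f=0x11 → #17
[04] 62 88 → 0x6288
  opcode bits[15:11]=0xc: cmp/RR
  rd: (w>>7)&0xf=0x5 → h
  rs: (w>>3)&0xf=0x1 → b
[06] 9f fa → 0x9ffa
  opcode bits[15:11]=0x13: bnz/J
  imm: (w>>0)&0x7ff=0x7fa (s11→-6) → #-6
[08] 14 c1 → 0x14c1
  opcode bits[15:11]=0x2: cmpi/RI
  rd: (w>>7)&0xf=0x9 → x
  imm: (w>>0)&0x7f=0x41 → #65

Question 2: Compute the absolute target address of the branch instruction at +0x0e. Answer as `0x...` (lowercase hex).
0x95be

@+0e  big-endian(9f f2) = 0x9ff2
  opcode bits[15:11]=0x13: bnz/J
  imm@[10:0]=0x7f2 (s11→-14) ⇒ #-14
  target = base 0x95bc + off 0x0e + 2 + imm -14 = 0x95be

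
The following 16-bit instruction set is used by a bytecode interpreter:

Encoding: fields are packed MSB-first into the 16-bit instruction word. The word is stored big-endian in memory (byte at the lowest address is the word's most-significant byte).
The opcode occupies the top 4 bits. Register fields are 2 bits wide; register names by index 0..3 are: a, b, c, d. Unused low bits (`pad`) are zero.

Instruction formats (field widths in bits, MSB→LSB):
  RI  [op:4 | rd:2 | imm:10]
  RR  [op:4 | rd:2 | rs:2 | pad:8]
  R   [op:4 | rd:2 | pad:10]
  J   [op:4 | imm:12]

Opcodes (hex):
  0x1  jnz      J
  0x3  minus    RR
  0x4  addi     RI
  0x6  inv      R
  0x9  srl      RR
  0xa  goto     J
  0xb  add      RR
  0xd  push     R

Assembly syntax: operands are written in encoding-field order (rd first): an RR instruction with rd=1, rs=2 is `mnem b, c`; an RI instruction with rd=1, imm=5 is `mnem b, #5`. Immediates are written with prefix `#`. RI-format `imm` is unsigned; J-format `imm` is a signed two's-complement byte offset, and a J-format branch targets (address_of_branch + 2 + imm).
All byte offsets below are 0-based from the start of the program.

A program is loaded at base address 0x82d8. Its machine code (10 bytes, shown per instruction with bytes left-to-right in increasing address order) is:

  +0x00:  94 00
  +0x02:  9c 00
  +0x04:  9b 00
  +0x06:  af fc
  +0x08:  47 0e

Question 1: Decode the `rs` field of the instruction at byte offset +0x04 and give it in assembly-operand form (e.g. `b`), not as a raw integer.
off 0x04: read 9b 00 as big → 0x9b00
  opcode bits[15:12]=0x9: srl/RR
  rd: (w>>10)&0x3=0x2 → c
  rs: (w>>8)&0x3=0x3 → d

d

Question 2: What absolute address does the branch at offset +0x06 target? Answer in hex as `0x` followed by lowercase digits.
@+06  big-endian(af fc) = 0xaffc
  opcode bits[15:12]=0xa: goto/J
  imm: (w>>0)&0xfff=0xffc (s12→-4) → #-4
  target = base 0x82d8 + off 0x06 + 2 + imm -4 = 0x82dc

0x82dc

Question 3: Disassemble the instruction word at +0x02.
srl d, a

[02] 9c 00 → 0x9c00
  op=0x9c00>>12=0x9 ⇒ srl (RR)
  [11:10] rd=3 = d
  [9:8] rs=0 = a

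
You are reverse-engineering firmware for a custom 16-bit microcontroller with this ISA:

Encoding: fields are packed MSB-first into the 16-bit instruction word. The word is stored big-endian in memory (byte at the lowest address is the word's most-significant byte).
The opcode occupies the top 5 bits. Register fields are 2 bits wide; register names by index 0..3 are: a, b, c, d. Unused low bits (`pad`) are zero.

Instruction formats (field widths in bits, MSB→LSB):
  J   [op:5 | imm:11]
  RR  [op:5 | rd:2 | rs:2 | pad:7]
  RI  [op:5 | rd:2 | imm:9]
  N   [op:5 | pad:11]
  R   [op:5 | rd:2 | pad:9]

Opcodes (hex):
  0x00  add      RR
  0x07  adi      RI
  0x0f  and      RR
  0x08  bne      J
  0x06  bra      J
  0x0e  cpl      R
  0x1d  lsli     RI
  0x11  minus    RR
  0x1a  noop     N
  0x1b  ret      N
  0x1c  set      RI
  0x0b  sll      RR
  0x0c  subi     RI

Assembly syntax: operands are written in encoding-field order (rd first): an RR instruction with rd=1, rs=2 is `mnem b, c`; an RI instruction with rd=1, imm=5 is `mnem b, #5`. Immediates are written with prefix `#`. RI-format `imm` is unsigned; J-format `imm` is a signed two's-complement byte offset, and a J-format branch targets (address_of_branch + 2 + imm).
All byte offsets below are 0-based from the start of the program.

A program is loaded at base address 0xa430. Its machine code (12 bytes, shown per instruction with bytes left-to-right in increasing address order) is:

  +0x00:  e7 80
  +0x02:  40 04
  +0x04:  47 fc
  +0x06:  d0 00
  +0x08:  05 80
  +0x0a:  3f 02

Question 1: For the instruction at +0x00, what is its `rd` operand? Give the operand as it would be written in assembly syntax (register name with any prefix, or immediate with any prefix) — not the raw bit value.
off 0x00: read e7 80 as big → 0xe780
  op=0xe780>>11=0x1c ⇒ set (RI)
  rd@[10:9]=0x3 ⇒ d
  imm@[8:0]=0x180 ⇒ #384

d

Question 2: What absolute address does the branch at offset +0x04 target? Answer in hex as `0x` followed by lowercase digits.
0xa432

[04] 47 fc → 0x47fc
  opcode bits[15:11]=0x8: bne/J
  [10:0] imm=2044 (s11→-4) = #-4
  target = base 0xa430 + off 0x04 + 2 + imm -4 = 0xa432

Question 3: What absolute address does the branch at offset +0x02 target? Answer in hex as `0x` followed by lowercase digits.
off 0x02: read 40 04 as big → 0x4004
  top 5b → 0x8 → bne [J]
  imm: (w>>0)&0x7ff=0x4 → #4
  target = base 0xa430 + off 0x02 + 2 + imm 4 = 0xa438

0xa438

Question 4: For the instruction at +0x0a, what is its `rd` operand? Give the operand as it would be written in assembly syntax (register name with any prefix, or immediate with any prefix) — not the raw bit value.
off 0x0a: read 3f 02 as big → 0x3f02
  op=0x3f02>>11=0x7 ⇒ adi (RI)
  rd: (w>>9)&0x3=0x3 → d
  imm: (w>>0)&0x1ff=0x102 → #258

d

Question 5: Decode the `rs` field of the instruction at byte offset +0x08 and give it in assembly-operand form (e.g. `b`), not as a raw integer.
d

[08] 05 80 → 0x0580
  op=0x0580>>11=0x0 ⇒ add (RR)
  rd: (w>>9)&0x3=0x2 → c
  rs: (w>>7)&0x3=0x3 → d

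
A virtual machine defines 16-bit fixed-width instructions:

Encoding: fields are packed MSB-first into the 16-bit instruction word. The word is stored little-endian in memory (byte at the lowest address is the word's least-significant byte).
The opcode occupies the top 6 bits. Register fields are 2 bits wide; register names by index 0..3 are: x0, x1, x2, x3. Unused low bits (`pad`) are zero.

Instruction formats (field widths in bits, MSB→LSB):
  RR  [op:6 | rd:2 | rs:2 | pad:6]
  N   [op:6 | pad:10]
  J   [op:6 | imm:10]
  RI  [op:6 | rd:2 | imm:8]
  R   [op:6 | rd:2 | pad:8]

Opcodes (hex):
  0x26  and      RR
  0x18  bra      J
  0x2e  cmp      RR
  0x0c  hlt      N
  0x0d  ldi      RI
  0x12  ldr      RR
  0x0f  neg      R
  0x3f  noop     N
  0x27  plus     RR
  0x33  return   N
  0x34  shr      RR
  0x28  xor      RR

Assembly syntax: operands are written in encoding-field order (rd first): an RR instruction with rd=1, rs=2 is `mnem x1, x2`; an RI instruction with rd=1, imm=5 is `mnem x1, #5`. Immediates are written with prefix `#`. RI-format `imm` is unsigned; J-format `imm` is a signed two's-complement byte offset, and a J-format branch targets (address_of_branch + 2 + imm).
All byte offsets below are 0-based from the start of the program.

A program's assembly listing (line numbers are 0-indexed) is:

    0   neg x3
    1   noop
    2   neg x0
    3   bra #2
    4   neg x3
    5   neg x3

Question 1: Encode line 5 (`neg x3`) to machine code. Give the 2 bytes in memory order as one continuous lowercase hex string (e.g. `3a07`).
line 5 (neg): pack op=0xf:6|rd=3:2|pad=0:8 = 0x3f00; little→ 00 3f

003f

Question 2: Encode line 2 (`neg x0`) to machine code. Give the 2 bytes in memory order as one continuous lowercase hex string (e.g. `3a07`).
2. neg fields op=0xf:6|rd=0:2|pad=0:8 → word 3c00h → 00 3c

003c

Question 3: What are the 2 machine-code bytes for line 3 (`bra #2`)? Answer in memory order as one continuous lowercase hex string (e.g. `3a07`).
3. bra fields op=0x18:6|imm=2:10 → word 6002h → 02 60

0260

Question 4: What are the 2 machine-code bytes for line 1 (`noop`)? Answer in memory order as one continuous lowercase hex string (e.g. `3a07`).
line 1 (noop): pack op=0x3f:6|pad=0:10 = 0xfc00; little→ 00 fc

00fc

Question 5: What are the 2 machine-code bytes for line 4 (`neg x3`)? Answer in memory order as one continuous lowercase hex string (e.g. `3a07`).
003f

4. neg fields op=0xf:6|rd=3:2|pad=0:8 → word 3f00h → 00 3f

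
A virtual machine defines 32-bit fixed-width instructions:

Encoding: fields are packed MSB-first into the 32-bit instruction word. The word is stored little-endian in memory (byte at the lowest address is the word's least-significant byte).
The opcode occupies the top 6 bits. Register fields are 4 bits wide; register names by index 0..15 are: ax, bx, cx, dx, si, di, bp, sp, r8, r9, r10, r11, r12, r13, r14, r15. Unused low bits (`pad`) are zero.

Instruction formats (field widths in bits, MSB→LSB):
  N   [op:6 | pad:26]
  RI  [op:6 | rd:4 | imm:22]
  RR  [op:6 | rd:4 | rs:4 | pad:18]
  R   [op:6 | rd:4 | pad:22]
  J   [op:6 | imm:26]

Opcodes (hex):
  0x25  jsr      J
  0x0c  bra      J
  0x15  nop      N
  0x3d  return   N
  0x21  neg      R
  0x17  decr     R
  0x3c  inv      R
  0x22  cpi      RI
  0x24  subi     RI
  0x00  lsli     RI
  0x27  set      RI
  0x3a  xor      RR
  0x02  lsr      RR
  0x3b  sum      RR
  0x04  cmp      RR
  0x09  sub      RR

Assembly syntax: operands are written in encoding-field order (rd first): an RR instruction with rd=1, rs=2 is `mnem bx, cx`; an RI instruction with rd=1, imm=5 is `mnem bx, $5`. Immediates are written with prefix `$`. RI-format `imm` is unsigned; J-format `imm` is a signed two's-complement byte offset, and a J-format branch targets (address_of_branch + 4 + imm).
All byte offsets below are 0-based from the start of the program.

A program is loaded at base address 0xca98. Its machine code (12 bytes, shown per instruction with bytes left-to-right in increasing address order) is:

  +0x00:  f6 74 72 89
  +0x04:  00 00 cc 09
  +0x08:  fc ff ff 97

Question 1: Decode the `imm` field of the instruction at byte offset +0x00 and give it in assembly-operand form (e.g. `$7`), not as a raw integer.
$3306742

off 0x00: read f6 74 72 89 as little → 0x897274f6
  top 6b → 0x22 → cpi [RI]
  rd@[25:22]=0x5 ⇒ di
  imm@[21:0]=0x3274f6 ⇒ $3306742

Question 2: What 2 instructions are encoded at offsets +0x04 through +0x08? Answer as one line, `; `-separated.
off 0x04: read 00 00 cc 09 as little → 0x09cc0000
  opcode bits[31:26]=0x2: lsr/RR
  [25:22] rd=7 = sp
  [21:18] rs=3 = dx
off 0x08: read fc ff ff 97 as little → 0x97fffffc
  opcode bits[31:26]=0x25: jsr/J
  [25:0] imm=67108860 (s26→-4) = $-4

lsr sp, dx; jsr $-4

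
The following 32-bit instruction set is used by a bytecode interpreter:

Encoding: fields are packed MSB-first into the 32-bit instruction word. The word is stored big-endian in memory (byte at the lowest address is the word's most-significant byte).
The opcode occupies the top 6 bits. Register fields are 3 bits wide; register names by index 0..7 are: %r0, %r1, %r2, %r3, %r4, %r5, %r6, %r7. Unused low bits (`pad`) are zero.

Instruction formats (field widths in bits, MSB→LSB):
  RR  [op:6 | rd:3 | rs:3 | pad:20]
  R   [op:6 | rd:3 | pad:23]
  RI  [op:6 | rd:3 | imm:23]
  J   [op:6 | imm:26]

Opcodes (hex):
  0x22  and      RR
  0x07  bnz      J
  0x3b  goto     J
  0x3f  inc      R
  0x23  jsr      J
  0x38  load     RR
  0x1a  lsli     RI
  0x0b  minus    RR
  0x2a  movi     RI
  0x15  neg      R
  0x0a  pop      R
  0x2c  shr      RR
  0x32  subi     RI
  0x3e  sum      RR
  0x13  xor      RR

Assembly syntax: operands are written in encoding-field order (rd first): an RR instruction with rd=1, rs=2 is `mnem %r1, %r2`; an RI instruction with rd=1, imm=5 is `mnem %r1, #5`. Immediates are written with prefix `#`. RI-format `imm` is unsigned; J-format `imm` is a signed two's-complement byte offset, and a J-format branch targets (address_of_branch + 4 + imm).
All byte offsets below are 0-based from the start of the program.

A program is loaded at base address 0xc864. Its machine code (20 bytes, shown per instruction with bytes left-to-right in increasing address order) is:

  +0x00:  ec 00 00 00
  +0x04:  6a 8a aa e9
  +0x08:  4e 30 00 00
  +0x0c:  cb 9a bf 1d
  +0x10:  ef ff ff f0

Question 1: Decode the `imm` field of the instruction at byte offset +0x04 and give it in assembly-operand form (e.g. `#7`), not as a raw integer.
[04] 6a 8a aa e9 → 0x6a8aaae9
  opcode bits[31:26]=0x1a: lsli/RI
  [25:23] rd=5 = %r5
  [22:0] imm=699113 = #699113

#699113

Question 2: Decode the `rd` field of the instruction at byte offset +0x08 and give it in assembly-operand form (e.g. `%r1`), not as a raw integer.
+0x08: 4e 30 00 00 ⇒ word 0x4e300000 (big)
  op=0x4e300000>>26=0x13 ⇒ xor (RR)
  [25:23] rd=4 = %r4
  [22:20] rs=3 = %r3

%r4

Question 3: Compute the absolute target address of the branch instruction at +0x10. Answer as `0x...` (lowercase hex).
+0x10: ef ff ff f0 ⇒ word 0xeffffff0 (big)
  opcode bits[31:26]=0x3b: goto/J
  [25:0] imm=67108848 (s26→-16) = #-16
  target = base 0xc864 + off 0x10 + 4 + imm -16 = 0xc868

0xc868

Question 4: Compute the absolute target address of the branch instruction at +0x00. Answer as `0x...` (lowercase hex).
+0x00: ec 00 00 00 ⇒ word 0xec000000 (big)
  opcode bits[31:26]=0x3b: goto/J
  [25:0] imm=0 = #0
  target = base 0xc864 + off 0x00 + 4 + imm 0 = 0xc868

0xc868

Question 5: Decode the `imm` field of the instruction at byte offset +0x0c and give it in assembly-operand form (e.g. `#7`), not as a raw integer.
#1752861

@+0c  big-endian(cb 9a bf 1d) = 0xcb9abf1d
  op=0xcb9abf1d>>26=0x32 ⇒ subi (RI)
  [25:23] rd=7 = %r7
  [22:0] imm=1752861 = #1752861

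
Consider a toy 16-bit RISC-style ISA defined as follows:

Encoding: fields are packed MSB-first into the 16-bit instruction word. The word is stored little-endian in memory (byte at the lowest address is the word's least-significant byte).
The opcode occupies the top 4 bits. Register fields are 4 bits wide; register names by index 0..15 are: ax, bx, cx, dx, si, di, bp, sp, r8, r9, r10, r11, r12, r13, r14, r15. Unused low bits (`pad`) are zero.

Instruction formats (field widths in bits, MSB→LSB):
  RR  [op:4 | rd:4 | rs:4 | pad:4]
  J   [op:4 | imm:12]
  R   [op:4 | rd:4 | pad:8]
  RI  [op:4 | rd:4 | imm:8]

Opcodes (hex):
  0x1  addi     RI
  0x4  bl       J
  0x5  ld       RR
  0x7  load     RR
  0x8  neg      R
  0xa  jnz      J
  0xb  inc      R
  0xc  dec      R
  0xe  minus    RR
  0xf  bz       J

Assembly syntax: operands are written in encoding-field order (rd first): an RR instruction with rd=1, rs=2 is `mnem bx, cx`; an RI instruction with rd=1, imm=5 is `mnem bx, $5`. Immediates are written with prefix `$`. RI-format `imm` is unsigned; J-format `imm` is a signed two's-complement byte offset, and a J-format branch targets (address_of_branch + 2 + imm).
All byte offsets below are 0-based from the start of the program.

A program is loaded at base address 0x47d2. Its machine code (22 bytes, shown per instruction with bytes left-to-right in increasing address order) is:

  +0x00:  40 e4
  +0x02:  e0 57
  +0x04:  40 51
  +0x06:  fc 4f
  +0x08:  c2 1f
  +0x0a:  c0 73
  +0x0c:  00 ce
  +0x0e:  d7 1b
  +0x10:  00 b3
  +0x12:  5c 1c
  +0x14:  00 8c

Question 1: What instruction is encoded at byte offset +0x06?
bl $-4

+0x06: fc 4f ⇒ word 0x4ffc (little)
  opcode bits[15:12]=0x4: bl/J
  [11:0] imm=4092 (s12→-4) = $-4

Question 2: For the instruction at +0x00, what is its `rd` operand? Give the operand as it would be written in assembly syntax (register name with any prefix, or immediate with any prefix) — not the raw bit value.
off 0x00: read 40 e4 as little → 0xe440
  opcode bits[15:12]=0xe: minus/RR
  rd@[11:8]=0x4 ⇒ si
  rs@[7:4]=0x4 ⇒ si

si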